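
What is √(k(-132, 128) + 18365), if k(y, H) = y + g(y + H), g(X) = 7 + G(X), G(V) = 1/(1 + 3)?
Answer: 7*√1489/2 ≈ 135.06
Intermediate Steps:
G(V) = ¼ (G(V) = 1/4 = ¼)
g(X) = 29/4 (g(X) = 7 + ¼ = 29/4)
k(y, H) = 29/4 + y (k(y, H) = y + 29/4 = 29/4 + y)
√(k(-132, 128) + 18365) = √((29/4 - 132) + 18365) = √(-499/4 + 18365) = √(72961/4) = 7*√1489/2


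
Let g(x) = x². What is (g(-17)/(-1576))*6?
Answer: -867/788 ≈ -1.1003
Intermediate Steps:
(g(-17)/(-1576))*6 = ((-17)²/(-1576))*6 = (289*(-1/1576))*6 = -289/1576*6 = -867/788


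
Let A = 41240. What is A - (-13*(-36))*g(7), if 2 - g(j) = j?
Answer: 43580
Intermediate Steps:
g(j) = 2 - j
A - (-13*(-36))*g(7) = 41240 - (-13*(-36))*(2 - 1*7) = 41240 - 468*(2 - 7) = 41240 - 468*(-5) = 41240 - 1*(-2340) = 41240 + 2340 = 43580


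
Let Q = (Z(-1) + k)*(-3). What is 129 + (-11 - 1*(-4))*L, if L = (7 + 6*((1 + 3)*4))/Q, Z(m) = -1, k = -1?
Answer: 53/6 ≈ 8.8333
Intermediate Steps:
Q = 6 (Q = (-1 - 1)*(-3) = -2*(-3) = 6)
L = 103/6 (L = (7 + 6*((1 + 3)*4))/6 = (7 + 6*(4*4))*(⅙) = (7 + 6*16)*(⅙) = (7 + 96)*(⅙) = 103*(⅙) = 103/6 ≈ 17.167)
129 + (-11 - 1*(-4))*L = 129 + (-11 - 1*(-4))*(103/6) = 129 + (-11 + 4)*(103/6) = 129 - 7*103/6 = 129 - 721/6 = 53/6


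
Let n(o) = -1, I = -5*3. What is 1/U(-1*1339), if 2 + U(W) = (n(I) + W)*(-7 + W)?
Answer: 1/1803638 ≈ 5.5444e-7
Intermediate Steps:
I = -15
U(W) = -2 + (-1 + W)*(-7 + W)
1/U(-1*1339) = 1/(5 + (-1*1339)² - (-8)*1339) = 1/(5 + (-1339)² - 8*(-1339)) = 1/(5 + 1792921 + 10712) = 1/1803638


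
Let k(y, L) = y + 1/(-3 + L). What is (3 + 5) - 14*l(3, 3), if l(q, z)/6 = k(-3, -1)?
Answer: 281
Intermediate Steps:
l(q, z) = -39/2 (l(q, z) = 6*((1 - 3*(-3) - 1*(-3))/(-3 - 1)) = 6*((1 + 9 + 3)/(-4)) = 6*(-¼*13) = 6*(-13/4) = -39/2)
(3 + 5) - 14*l(3, 3) = (3 + 5) - 14*(-39/2) = 8 + 273 = 281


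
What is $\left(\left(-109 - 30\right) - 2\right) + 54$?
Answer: $-87$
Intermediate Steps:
$\left(\left(-109 - 30\right) - 2\right) + 54 = \left(-139 - 2\right) + 54 = -141 + 54 = -87$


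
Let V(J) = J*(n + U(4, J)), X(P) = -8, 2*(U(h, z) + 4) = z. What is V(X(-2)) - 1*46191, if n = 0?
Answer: -46127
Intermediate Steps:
U(h, z) = -4 + z/2
V(J) = J*(-4 + J/2) (V(J) = J*(0 + (-4 + J/2)) = J*(-4 + J/2))
V(X(-2)) - 1*46191 = (½)*(-8)*(-8 - 8) - 1*46191 = (½)*(-8)*(-16) - 46191 = 64 - 46191 = -46127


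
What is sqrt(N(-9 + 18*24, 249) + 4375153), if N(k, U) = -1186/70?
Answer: 3*sqrt(595504630)/35 ≈ 2091.7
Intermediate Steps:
N(k, U) = -593/35 (N(k, U) = -1186/70 = -1*593/35 = -593/35)
sqrt(N(-9 + 18*24, 249) + 4375153) = sqrt(-593/35 + 4375153) = sqrt(153129762/35) = 3*sqrt(595504630)/35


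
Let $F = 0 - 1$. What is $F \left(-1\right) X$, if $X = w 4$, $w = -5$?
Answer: $-20$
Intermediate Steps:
$X = -20$ ($X = \left(-5\right) 4 = -20$)
$F = -1$ ($F = 0 - 1 = -1$)
$F \left(-1\right) X = \left(-1\right) \left(-1\right) \left(-20\right) = 1 \left(-20\right) = -20$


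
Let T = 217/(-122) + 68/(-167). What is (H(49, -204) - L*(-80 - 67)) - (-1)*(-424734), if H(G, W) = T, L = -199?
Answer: -9249575673/20374 ≈ -4.5399e+5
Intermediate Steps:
T = -44535/20374 (T = 217*(-1/122) + 68*(-1/167) = -217/122 - 68/167 = -44535/20374 ≈ -2.1859)
H(G, W) = -44535/20374
(H(49, -204) - L*(-80 - 67)) - (-1)*(-424734) = (-44535/20374 - (-199)*(-80 - 67)) - (-1)*(-424734) = (-44535/20374 - (-199)*(-147)) - 1*424734 = (-44535/20374 - 1*29253) - 424734 = (-44535/20374 - 29253) - 424734 = -596045157/20374 - 424734 = -9249575673/20374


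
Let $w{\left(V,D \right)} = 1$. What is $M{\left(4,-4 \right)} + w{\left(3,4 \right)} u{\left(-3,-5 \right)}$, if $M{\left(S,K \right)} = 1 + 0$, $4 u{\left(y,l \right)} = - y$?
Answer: $\frac{7}{4} \approx 1.75$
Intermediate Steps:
$u{\left(y,l \right)} = - \frac{y}{4}$ ($u{\left(y,l \right)} = \frac{\left(-1\right) y}{4} = - \frac{y}{4}$)
$M{\left(S,K \right)} = 1$
$M{\left(4,-4 \right)} + w{\left(3,4 \right)} u{\left(-3,-5 \right)} = 1 + 1 \left(\left(- \frac{1}{4}\right) \left(-3\right)\right) = 1 + 1 \cdot \frac{3}{4} = 1 + \frac{3}{4} = \frac{7}{4}$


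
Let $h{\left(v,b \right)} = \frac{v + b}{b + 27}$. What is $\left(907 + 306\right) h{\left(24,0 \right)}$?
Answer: $\frac{9704}{9} \approx 1078.2$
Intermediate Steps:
$h{\left(v,b \right)} = \frac{b + v}{27 + b}$
$\left(907 + 306\right) h{\left(24,0 \right)} = \left(907 + 306\right) \frac{0 + 24}{27 + 0} = 1213 \cdot \frac{1}{27} \cdot 24 = 1213 \cdot \frac{8}{9} = \frac{9704}{9}$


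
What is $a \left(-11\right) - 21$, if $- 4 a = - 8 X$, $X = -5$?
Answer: $89$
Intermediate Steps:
$a = -10$ ($a = - \frac{\left(-8\right) \left(-5\right)}{4} = \left(- \frac{1}{4}\right) 40 = -10$)
$a \left(-11\right) - 21 = \left(-10\right) \left(-11\right) - 21 = 110 - 21 = 89$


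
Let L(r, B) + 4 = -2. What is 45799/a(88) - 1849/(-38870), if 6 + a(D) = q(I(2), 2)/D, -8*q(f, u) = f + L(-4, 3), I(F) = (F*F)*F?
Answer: -626629002823/82132310 ≈ -7629.5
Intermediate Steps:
L(r, B) = -6 (L(r, B) = -4 - 2 = -6)
I(F) = F**3 (I(F) = F**2*F = F**3)
q(f, u) = 3/4 - f/8 (q(f, u) = -(f - 6)/8 = -(-6 + f)/8 = 3/4 - f/8)
a(D) = -6 - 1/(4*D) (a(D) = -6 + (3/4 - 1/8*2**3)/D = -6 + (3/4 - 1/8*8)/D = -6 + (3/4 - 1)/D = -6 - 1/(4*D))
45799/a(88) - 1849/(-38870) = 45799/(-6 - 1/4/88) - 1849/(-38870) = 45799/(-6 - 1/4*1/88) - 1849*(-1/38870) = 45799/(-6 - 1/352) + 1849/38870 = 45799/(-2113/352) + 1849/38870 = 45799*(-352/2113) + 1849/38870 = -16121248/2113 + 1849/38870 = -626629002823/82132310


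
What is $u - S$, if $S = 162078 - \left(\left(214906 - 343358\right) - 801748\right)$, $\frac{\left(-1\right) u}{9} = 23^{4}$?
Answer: $-3610847$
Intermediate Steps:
$u = -2518569$ ($u = - 9 \cdot 23^{4} = \left(-9\right) 279841 = -2518569$)
$S = 1092278$ ($S = 162078 - \left(-128452 - 801748\right) = 162078 - -930200 = 162078 + 930200 = 1092278$)
$u - S = -2518569 - 1092278 = -3610847$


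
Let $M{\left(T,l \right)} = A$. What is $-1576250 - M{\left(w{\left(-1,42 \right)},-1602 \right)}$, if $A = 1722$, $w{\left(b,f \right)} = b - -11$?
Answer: $-1577972$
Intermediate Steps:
$w{\left(b,f \right)} = 11 + b$ ($w{\left(b,f \right)} = b + 11 = 11 + b$)
$M{\left(T,l \right)} = 1722$
$-1576250 - M{\left(w{\left(-1,42 \right)},-1602 \right)} = -1576250 - 1722 = -1577972$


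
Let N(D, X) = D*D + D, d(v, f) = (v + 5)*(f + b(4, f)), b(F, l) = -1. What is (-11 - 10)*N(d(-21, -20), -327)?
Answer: -2377872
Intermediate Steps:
d(v, f) = (-1 + f)*(5 + v) (d(v, f) = (v + 5)*(f - 1) = (5 + v)*(-1 + f) = (-1 + f)*(5 + v))
N(D, X) = D + D² (N(D, X) = D² + D = D + D²)
(-11 - 10)*N(d(-21, -20), -327) = (-11 - 10)*((-5 - 1*(-21) + 5*(-20) - 20*(-21))*(1 + (-5 - 1*(-21) + 5*(-20) - 20*(-21)))) = -21*(-5 + 21 - 100 + 420)*(1 + (-5 + 21 - 100 + 420)) = -7056*(1 + 336) = -7056*337 = -21*113232 = -2377872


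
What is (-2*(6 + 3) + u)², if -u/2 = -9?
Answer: 0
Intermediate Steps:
u = 18 (u = -2*(-9) = 18)
(-2*(6 + 3) + u)² = (-2*(6 + 3) + 18)² = (-2*9 + 18)² = (-18 + 18)² = 0² = 0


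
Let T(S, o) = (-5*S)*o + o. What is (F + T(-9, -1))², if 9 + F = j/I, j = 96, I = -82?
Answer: 5303809/1681 ≈ 3155.2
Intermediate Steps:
T(S, o) = o - 5*S*o (T(S, o) = -5*S*o + o = o - 5*S*o)
F = -417/41 (F = -9 + 96/(-82) = -9 + 96*(-1/82) = -9 - 48/41 = -417/41 ≈ -10.171)
(F + T(-9, -1))² = (-417/41 - (1 - 5*(-9)))² = (-417/41 - (1 + 45))² = (-417/41 - 1*46)² = (-417/41 - 46)² = (-2303/41)² = 5303809/1681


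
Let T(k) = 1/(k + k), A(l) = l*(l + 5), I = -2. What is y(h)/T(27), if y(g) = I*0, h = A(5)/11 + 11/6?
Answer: 0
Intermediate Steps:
A(l) = l*(5 + l)
T(k) = 1/(2*k)
h = 421/66 (h = (5*(5 + 5))/11 + 11/6 = (5*10)*(1/11) + 11*(1/6) = 50*(1/11) + 11/6 = 50/11 + 11/6 = 421/66 ≈ 6.3788)
y(g) = 0 (y(g) = -2*0 = 0)
y(h)/T(27) = 0/(((1/2)/27)) = 0/(((1/2)*(1/27))) = 0/(1/54) = 0*54 = 0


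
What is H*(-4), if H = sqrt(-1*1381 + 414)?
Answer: -4*I*sqrt(967) ≈ -124.39*I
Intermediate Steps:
H = I*sqrt(967) (H = sqrt(-1381 + 414) = sqrt(-967) = I*sqrt(967) ≈ 31.097*I)
H*(-4) = (I*sqrt(967))*(-4) = -4*I*sqrt(967)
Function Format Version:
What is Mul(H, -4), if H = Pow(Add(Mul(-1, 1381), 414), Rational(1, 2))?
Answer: Mul(-4, I, Pow(967, Rational(1, 2))) ≈ Mul(-124.39, I)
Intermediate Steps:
H = Mul(I, Pow(967, Rational(1, 2))) (H = Pow(Add(-1381, 414), Rational(1, 2)) = Pow(-967, Rational(1, 2)) = Mul(I, Pow(967, Rational(1, 2))) ≈ Mul(31.097, I))
Mul(H, -4) = Mul(Mul(I, Pow(967, Rational(1, 2))), -4) = Mul(-4, I, Pow(967, Rational(1, 2)))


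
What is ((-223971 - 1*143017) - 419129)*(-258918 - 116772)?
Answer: 295336295730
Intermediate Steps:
((-223971 - 1*143017) - 419129)*(-258918 - 116772) = ((-223971 - 143017) - 419129)*(-375690) = (-366988 - 419129)*(-375690) = -786117*(-375690) = 295336295730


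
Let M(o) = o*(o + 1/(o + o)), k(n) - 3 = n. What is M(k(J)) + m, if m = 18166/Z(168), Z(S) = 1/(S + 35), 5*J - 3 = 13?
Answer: 184386847/50 ≈ 3.6877e+6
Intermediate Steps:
J = 16/5 (J = ⅗ + (⅕)*13 = ⅗ + 13/5 = 16/5 ≈ 3.2000)
k(n) = 3 + n
Z(S) = 1/(35 + S)
M(o) = o*(o + 1/(2*o))
m = 3687698 (m = 18166/(1/(35 + 168)) = 18166/(1/203) = 18166*203 = 3687698)
M(k(J)) + m = (½ + (3 + 16/5)²) + 3687698 = (½ + (31/5)²) + 3687698 = (½ + 961/25) + 3687698 = 1947/50 + 3687698 = 184386847/50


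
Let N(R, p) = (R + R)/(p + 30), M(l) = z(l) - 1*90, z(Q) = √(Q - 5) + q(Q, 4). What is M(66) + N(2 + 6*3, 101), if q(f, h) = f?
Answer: -3104/131 + √61 ≈ -15.884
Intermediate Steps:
z(Q) = Q + √(-5 + Q) (z(Q) = √(Q - 5) + Q = √(-5 + Q) + Q = Q + √(-5 + Q))
M(l) = -90 + l + √(-5 + l) (M(l) = (l + √(-5 + l)) - 1*90 = (l + √(-5 + l)) - 90 = -90 + l + √(-5 + l))
N(R, p) = 2*R/(30 + p) (N(R, p) = (2*R)/(30 + p) = 2*R/(30 + p))
M(66) + N(2 + 6*3, 101) = (-90 + 66 + √(-5 + 66)) + 2*(2 + 6*3)/(30 + 101) = (-90 + 66 + √61) + 2*(2 + 18)/131 = (-24 + √61) + 2*20*(1/131) = (-24 + √61) + 40/131 = -3104/131 + √61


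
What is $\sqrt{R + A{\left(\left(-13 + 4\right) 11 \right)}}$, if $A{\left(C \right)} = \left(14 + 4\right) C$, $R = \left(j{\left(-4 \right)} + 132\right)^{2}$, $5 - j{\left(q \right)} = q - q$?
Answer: $\sqrt{16987} \approx 130.33$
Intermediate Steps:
$j{\left(q \right)} = 5$ ($j{\left(q \right)} = 5 - \left(q - q\right) = 5 - 0 = 5 + 0 = 5$)
$R = 18769$ ($R = \left(5 + 132\right)^{2} = 137^{2} = 18769$)
$A{\left(C \right)} = 18 C$
$\sqrt{R + A{\left(\left(-13 + 4\right) 11 \right)}} = \sqrt{18769 + 18 \left(-13 + 4\right) 11} = \sqrt{18769 + 18 \left(\left(-9\right) 11\right)} = \sqrt{18769 + 18 \left(-99\right)} = \sqrt{18769 - 1782} = \sqrt{16987}$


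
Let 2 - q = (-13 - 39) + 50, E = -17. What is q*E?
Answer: -68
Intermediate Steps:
q = 4 (q = 2 - ((-13 - 39) + 50) = 2 - (-52 + 50) = 2 - 1*(-2) = 2 + 2 = 4)
q*E = 4*(-17) = -68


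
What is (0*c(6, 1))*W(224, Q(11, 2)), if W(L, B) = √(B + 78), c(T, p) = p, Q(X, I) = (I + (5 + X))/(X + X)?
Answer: 0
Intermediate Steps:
Q(X, I) = (5 + I + X)/(2*X) (Q(X, I) = (5 + I + X)/((2*X)) = (5 + I + X)*(1/(2*X)) = (5 + I + X)/(2*X))
W(L, B) = √(78 + B)
(0*c(6, 1))*W(224, Q(11, 2)) = (0*1)*√(78 + (½)*(5 + 2 + 11)/11) = 0*√(78 + (½)*(1/11)*18) = 0*√(78 + 9/11) = 0*√(867/11) = 0*(17*√33/11) = 0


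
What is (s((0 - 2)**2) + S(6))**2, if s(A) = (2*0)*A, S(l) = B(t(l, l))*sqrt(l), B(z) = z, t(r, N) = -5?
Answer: 150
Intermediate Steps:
S(l) = -5*sqrt(l)
s(A) = 0 (s(A) = 0*A = 0)
(s((0 - 2)**2) + S(6))**2 = (0 - 5*sqrt(6))**2 = (-5*sqrt(6))**2 = 150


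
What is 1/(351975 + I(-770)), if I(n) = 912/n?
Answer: 385/135509919 ≈ 2.8411e-6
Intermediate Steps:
1/(351975 + I(-770)) = 1/(351975 + 912/(-770)) = 1/(351975 + 912*(-1/770)) = 1/(351975 - 456/385) = 1/(135509919/385) = 385/135509919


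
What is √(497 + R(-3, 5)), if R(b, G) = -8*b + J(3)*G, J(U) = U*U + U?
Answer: √581 ≈ 24.104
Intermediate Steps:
J(U) = U + U² (J(U) = U² + U = U + U²)
R(b, G) = -8*b + 12*G (R(b, G) = -8*b + (3*(1 + 3))*G = -8*b + (3*4)*G = -8*b + 12*G)
√(497 + R(-3, 5)) = √(497 + (-8*(-3) + 12*5)) = √(497 + (24 + 60)) = √(497 + 84) = √581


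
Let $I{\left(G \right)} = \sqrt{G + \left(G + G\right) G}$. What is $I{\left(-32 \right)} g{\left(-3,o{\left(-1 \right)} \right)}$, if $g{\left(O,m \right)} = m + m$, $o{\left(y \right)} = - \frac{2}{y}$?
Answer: $48 \sqrt{14} \approx 179.6$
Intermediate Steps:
$I{\left(G \right)} = \sqrt{G + 2 G^{2}}$ ($I{\left(G \right)} = \sqrt{G + 2 G G} = \sqrt{G + 2 G^{2}}$)
$g{\left(O,m \right)} = 2 m$
$I{\left(-32 \right)} g{\left(-3,o{\left(-1 \right)} \right)} = \sqrt{- 32 \left(1 + 2 \left(-32\right)\right)} 2 \left(- \frac{2}{-1}\right) = \sqrt{- 32 \left(1 - 64\right)} 2 \left(\left(-2\right) \left(-1\right)\right) = \sqrt{\left(-32\right) \left(-63\right)} 2 \cdot 2 = \sqrt{2016} \cdot 4 = 12 \sqrt{14} \cdot 4 = 48 \sqrt{14}$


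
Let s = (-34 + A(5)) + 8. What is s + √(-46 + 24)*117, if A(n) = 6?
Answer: -20 + 117*I*√22 ≈ -20.0 + 548.78*I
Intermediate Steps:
s = -20 (s = (-34 + 6) + 8 = -28 + 8 = -20)
s + √(-46 + 24)*117 = -20 + √(-46 + 24)*117 = -20 + √(-22)*117 = -20 + (I*√22)*117 = -20 + 117*I*√22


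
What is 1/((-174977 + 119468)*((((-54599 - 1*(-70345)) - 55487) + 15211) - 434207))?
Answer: 1/25464032133 ≈ 3.9271e-11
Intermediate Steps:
1/((-174977 + 119468)*((((-54599 - 1*(-70345)) - 55487) + 15211) - 434207)) = 1/(-55509*((((-54599 + 70345) - 55487) + 15211) - 434207)) = 1/(-55509*(((15746 - 55487) + 15211) - 434207)) = 1/(-55509*((-39741 + 15211) - 434207)) = 1/(-55509*(-24530 - 434207)) = 1/(-55509*(-458737)) = 1/25464032133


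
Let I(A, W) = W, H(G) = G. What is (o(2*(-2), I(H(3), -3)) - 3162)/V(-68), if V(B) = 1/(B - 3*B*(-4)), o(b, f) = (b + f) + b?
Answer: 2804932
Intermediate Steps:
o(b, f) = f + 2*b
V(B) = 1/(13*B) (V(B) = 1/(B + 12*B) = 1/(13*B))
(o(2*(-2), I(H(3), -3)) - 3162)/V(-68) = ((-3 + 2*(2*(-2))) - 3162)/(((1/13)/(-68))) = ((-3 + 2*(-4)) - 3162)/(((1/13)*(-1/68))) = ((-3 - 8) - 3162)/(-1/884) = (-11 - 3162)*(-884) = -3173*(-884) = 2804932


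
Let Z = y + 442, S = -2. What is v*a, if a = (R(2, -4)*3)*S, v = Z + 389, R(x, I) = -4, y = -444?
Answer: 9288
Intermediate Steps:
Z = -2 (Z = -444 + 442 = -2)
v = 387 (v = -2 + 389 = 387)
a = 24 (a = -4*3*(-2) = -12*(-2) = 24)
v*a = 387*24 = 9288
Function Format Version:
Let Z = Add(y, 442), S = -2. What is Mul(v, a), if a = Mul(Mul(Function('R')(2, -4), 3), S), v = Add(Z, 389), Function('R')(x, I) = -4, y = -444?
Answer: 9288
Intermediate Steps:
Z = -2 (Z = Add(-444, 442) = -2)
v = 387 (v = Add(-2, 389) = 387)
a = 24 (a = Mul(Mul(-4, 3), -2) = Mul(-12, -2) = 24)
Mul(v, a) = Mul(387, 24) = 9288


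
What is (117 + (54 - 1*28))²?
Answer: 20449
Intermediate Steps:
(117 + (54 - 1*28))² = (117 + (54 - 28))² = (117 + 26)² = 143² = 20449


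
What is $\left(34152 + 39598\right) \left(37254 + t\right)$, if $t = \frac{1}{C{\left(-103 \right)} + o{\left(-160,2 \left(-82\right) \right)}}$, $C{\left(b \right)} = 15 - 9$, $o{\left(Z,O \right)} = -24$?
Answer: $\frac{24727305625}{9} \approx 2.7475 \cdot 10^{9}$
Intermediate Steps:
$C{\left(b \right)} = 6$ ($C{\left(b \right)} = 15 - 9 = 6$)
$t = - \frac{1}{18}$ ($t = \frac{1}{6 - 24} = \frac{1}{-18} = - \frac{1}{18} \approx -0.055556$)
$\left(34152 + 39598\right) \left(37254 + t\right) = \left(34152 + 39598\right) \left(37254 - \frac{1}{18}\right) = 73750 \cdot \frac{670571}{18} = \frac{24727305625}{9}$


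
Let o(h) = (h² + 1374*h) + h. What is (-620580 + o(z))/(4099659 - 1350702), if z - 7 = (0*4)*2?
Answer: -610906/2748957 ≈ -0.22223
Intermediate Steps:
z = 7 (z = 7 + (0*4)*2 = 7 + 0*2 = 7 + 0 = 7)
o(h) = h² + 1375*h
(-620580 + o(z))/(4099659 - 1350702) = (-620580 + 7*(1375 + 7))/(4099659 - 1350702) = (-620580 + 7*1382)/2748957 = (-620580 + 9674)*(1/2748957) = -610906*1/2748957 = -610906/2748957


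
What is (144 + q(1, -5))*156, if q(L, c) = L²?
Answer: 22620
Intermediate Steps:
(144 + q(1, -5))*156 = (144 + 1²)*156 = (144 + 1)*156 = 145*156 = 22620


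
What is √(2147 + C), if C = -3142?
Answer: I*√995 ≈ 31.544*I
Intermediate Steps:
√(2147 + C) = √(2147 - 3142) = √(-995) = I*√995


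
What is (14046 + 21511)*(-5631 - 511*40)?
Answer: -927006547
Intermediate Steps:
(14046 + 21511)*(-5631 - 511*40) = 35557*(-5631 - 20440) = 35557*(-26071) = -927006547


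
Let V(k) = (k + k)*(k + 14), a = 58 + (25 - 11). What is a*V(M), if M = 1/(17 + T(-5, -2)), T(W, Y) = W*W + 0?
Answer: 2356/49 ≈ 48.082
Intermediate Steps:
T(W, Y) = W² (T(W, Y) = W² + 0 = W²)
M = 1/42 (M = 1/(17 + (-5)²) = 1/(17 + 25) = 1/42 ≈ 0.023810)
a = 72 (a = 58 + 14 = 72)
V(k) = 2*k*(14 + k) (V(k) = (2*k)*(14 + k) = 2*k*(14 + k))
a*V(M) = 72*(2*(1/42)*(14 + 1/42)) = 72*(2*(1/42)*(589/42)) = 72*(589/882) = 2356/49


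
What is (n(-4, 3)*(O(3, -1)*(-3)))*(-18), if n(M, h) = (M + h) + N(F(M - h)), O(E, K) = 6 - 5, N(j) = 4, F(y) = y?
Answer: 162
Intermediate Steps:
O(E, K) = 1
n(M, h) = 4 + M + h (n(M, h) = (M + h) + 4 = 4 + M + h)
(n(-4, 3)*(O(3, -1)*(-3)))*(-18) = ((4 - 4 + 3)*(1*(-3)))*(-18) = (3*(-3))*(-18) = -9*(-18) = 162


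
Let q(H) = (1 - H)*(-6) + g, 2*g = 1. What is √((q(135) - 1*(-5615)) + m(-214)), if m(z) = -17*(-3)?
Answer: √25882/2 ≈ 80.439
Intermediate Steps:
g = ½ (g = (½)*1 = ½ ≈ 0.50000)
q(H) = -11/2 + 6*H (q(H) = (1 - H)*(-6) + ½ = (-6 + 6*H) + ½ = -11/2 + 6*H)
m(z) = 51
√((q(135) - 1*(-5615)) + m(-214)) = √(((-11/2 + 6*135) - 1*(-5615)) + 51) = √(((-11/2 + 810) + 5615) + 51) = √((1609/2 + 5615) + 51) = √(12839/2 + 51) = √(12941/2) = √25882/2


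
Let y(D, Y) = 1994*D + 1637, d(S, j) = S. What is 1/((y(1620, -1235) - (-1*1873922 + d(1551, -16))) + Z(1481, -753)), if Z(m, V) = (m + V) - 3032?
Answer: 1/5101984 ≈ 1.9600e-7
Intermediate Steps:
y(D, Y) = 1637 + 1994*D
Z(m, V) = -3032 + V + m (Z(m, V) = (V + m) - 3032 = -3032 + V + m)
1/((y(1620, -1235) - (-1*1873922 + d(1551, -16))) + Z(1481, -753)) = 1/(((1637 + 1994*1620) - (-1*1873922 + 1551)) + (-3032 - 753 + 1481)) = 1/(((1637 + 3230280) - (-1873922 + 1551)) - 2304) = 1/((3231917 - 1*(-1872371)) - 2304) = 1/((3231917 + 1872371) - 2304) = 1/(5104288 - 2304) = 1/5101984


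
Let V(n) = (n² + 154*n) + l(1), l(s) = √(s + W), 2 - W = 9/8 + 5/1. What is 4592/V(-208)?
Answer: 412618752/1009262617 - 45920*I*√2/1009262617 ≈ 0.40883 - 6.4345e-5*I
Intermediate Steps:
W = -33/8 (W = 2 - (9/8 + 5/1) = 2 - (9*(⅛) + 5*1) = 2 - (9/8 + 5) = 2 - 1*49/8 = 2 - 49/8 = -33/8 ≈ -4.1250)
l(s) = √(-33/8 + s) (l(s) = √(s - 33/8) = √(-33/8 + s))
V(n) = n² + 154*n + 5*I*√2/4 (V(n) = (n² + 154*n) + √(-66 + 16*1)/4 = (n² + 154*n) + √(-66 + 16)/4 = (n² + 154*n) + √(-50)/4 = (n² + 154*n) + (5*I*√2)/4 = (n² + 154*n) + 5*I*√2/4 = n² + 154*n + 5*I*√2/4)
4592/V(-208) = 4592/((-208)² + 154*(-208) + 5*I*√2/4) = 4592/(43264 - 32032 + 5*I*√2/4) = 4592/(11232 + 5*I*√2/4)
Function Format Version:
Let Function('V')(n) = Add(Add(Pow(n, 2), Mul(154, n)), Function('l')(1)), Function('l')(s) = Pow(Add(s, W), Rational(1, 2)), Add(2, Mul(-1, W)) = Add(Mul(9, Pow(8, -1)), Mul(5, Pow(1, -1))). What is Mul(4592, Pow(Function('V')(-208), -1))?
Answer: Add(Rational(412618752, 1009262617), Mul(Rational(-45920, 1009262617), I, Pow(2, Rational(1, 2)))) ≈ Add(0.40883, Mul(-6.4345e-5, I))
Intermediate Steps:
W = Rational(-33, 8) (W = Add(2, Mul(-1, Add(Mul(9, Pow(8, -1)), Mul(5, Pow(1, -1))))) = Add(2, Mul(-1, Add(Mul(9, Rational(1, 8)), Mul(5, 1)))) = Add(2, Mul(-1, Add(Rational(9, 8), 5))) = Add(2, Mul(-1, Rational(49, 8))) = Add(2, Rational(-49, 8)) = Rational(-33, 8) ≈ -4.1250)
Function('l')(s) = Pow(Add(Rational(-33, 8), s), Rational(1, 2)) (Function('l')(s) = Pow(Add(s, Rational(-33, 8)), Rational(1, 2)) = Pow(Add(Rational(-33, 8), s), Rational(1, 2)))
Function('V')(n) = Add(Pow(n, 2), Mul(154, n), Mul(Rational(5, 4), I, Pow(2, Rational(1, 2)))) (Function('V')(n) = Add(Add(Pow(n, 2), Mul(154, n)), Mul(Rational(1, 4), Pow(Add(-66, Mul(16, 1)), Rational(1, 2)))) = Add(Add(Pow(n, 2), Mul(154, n)), Mul(Rational(1, 4), Pow(Add(-66, 16), Rational(1, 2)))) = Add(Add(Pow(n, 2), Mul(154, n)), Mul(Rational(1, 4), Pow(-50, Rational(1, 2)))) = Add(Add(Pow(n, 2), Mul(154, n)), Mul(Rational(1, 4), Mul(5, I, Pow(2, Rational(1, 2))))) = Add(Add(Pow(n, 2), Mul(154, n)), Mul(Rational(5, 4), I, Pow(2, Rational(1, 2)))) = Add(Pow(n, 2), Mul(154, n), Mul(Rational(5, 4), I, Pow(2, Rational(1, 2)))))
Mul(4592, Pow(Function('V')(-208), -1)) = Mul(4592, Pow(Add(Pow(-208, 2), Mul(154, -208), Mul(Rational(5, 4), I, Pow(2, Rational(1, 2)))), -1)) = Mul(4592, Pow(Add(43264, -32032, Mul(Rational(5, 4), I, Pow(2, Rational(1, 2)))), -1)) = Mul(4592, Pow(Add(11232, Mul(Rational(5, 4), I, Pow(2, Rational(1, 2)))), -1))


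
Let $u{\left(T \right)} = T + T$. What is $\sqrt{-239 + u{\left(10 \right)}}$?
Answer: $i \sqrt{219} \approx 14.799 i$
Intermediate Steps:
$u{\left(T \right)} = 2 T$
$\sqrt{-239 + u{\left(10 \right)}} = \sqrt{-239 + 2 \cdot 10} = \sqrt{-239 + 20} = \sqrt{-219} = i \sqrt{219}$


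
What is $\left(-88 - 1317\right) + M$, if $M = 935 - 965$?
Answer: $-1435$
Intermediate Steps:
$M = -30$ ($M = 935 - 965 = -30$)
$\left(-88 - 1317\right) + M = \left(-88 - 1317\right) - 30 = -1405 - 30 = -1435$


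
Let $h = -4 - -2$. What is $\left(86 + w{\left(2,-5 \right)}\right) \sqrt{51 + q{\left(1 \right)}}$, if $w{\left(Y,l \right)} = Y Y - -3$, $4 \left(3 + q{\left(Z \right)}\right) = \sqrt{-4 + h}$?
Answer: $\frac{93 \sqrt{192 + i \sqrt{6}}}{2} \approx 644.34 + 4.11 i$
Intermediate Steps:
$h = -2$ ($h = -4 + 2 = -2$)
$q{\left(Z \right)} = -3 + \frac{i \sqrt{6}}{4}$ ($q{\left(Z \right)} = -3 + \frac{\sqrt{-4 - 2}}{4} = -3 + \frac{\sqrt{-6}}{4} = -3 + \frac{i \sqrt{6}}{4}$)
$w{\left(Y,l \right)} = 3 + Y^{2}$ ($w{\left(Y,l \right)} = Y^{2} + 3 = 3 + Y^{2}$)
$\left(86 + w{\left(2,-5 \right)}\right) \sqrt{51 + q{\left(1 \right)}} = \left(86 + \left(3 + 2^{2}\right)\right) \sqrt{51 - \left(3 - \frac{i \sqrt{6}}{4}\right)} = \left(86 + \left(3 + 4\right)\right) \sqrt{48 + \frac{i \sqrt{6}}{4}} = \left(86 + 7\right) \sqrt{48 + \frac{i \sqrt{6}}{4}} = 93 \sqrt{48 + \frac{i \sqrt{6}}{4}}$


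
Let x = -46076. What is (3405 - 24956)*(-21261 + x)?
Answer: 1451179687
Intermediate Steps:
(3405 - 24956)*(-21261 + x) = (3405 - 24956)*(-21261 - 46076) = -21551*(-67337) = 1451179687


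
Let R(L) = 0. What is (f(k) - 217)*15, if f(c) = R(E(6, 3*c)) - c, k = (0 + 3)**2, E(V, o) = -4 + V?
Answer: -3390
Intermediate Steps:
k = 9 (k = 3**2 = 9)
f(c) = -c (f(c) = 0 - c = -c)
(f(k) - 217)*15 = (-1*9 - 217)*15 = (-9 - 217)*15 = -226*15 = -3390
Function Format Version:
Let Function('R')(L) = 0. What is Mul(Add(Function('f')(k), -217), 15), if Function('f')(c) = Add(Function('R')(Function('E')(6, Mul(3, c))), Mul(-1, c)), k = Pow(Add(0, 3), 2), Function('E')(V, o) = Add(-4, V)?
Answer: -3390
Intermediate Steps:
k = 9 (k = Pow(3, 2) = 9)
Function('f')(c) = Mul(-1, c) (Function('f')(c) = Add(0, Mul(-1, c)) = Mul(-1, c))
Mul(Add(Function('f')(k), -217), 15) = Mul(Add(Mul(-1, 9), -217), 15) = Mul(Add(-9, -217), 15) = Mul(-226, 15) = -3390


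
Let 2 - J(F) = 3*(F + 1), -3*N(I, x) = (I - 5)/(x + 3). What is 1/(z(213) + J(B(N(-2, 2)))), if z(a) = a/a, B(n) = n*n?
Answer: -75/49 ≈ -1.5306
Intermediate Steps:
N(I, x) = -(-5 + I)/(3*(3 + x)) (N(I, x) = -(I - 5)/(3*(x + 3)) = -(-5 + I)/(3*(3 + x)))
B(n) = n**2
J(F) = -1 - 3*F (J(F) = 2 - 3*(F + 1) = 2 - 3*(1 + F) = 2 - (3 + 3*F) = 2 + (-3 - 3*F) = -1 - 3*F)
z(a) = 1
1/(z(213) + J(B(N(-2, 2)))) = 1/(1 + (-1 - 3*(5 - 1*(-2))**2/(9*(3 + 2)**2))) = 1/(1 + (-1 - 3*(5 + 2)**2/225)) = 1/(1 + (-1 - 3*((1/3)*(1/5)*7)**2)) = 1/(1 + (-1 - 3*(7/15)**2)) = 1/(1 + (-1 - 3*49/225)) = 1/(1 + (-1 - 49/75)) = 1/(1 - 124/75) = 1/(-49/75) = -75/49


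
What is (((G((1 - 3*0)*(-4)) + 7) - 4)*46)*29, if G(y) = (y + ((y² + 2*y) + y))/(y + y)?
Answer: 4002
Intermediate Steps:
G(y) = (y² + 4*y)/(2*y) (G(y) = (y + (y² + 3*y))/((2*y)) = (y² + 4*y)*(1/(2*y)) = (y² + 4*y)/(2*y))
(((G((1 - 3*0)*(-4)) + 7) - 4)*46)*29 = ((((2 + ((1 - 3*0)*(-4))/2) + 7) - 4)*46)*29 = ((((2 + ((1 + 0)*(-4))/2) + 7) - 4)*46)*29 = ((((2 + (1*(-4))/2) + 7) - 4)*46)*29 = ((((2 + (½)*(-4)) + 7) - 4)*46)*29 = ((((2 - 2) + 7) - 4)*46)*29 = (((0 + 7) - 4)*46)*29 = ((7 - 4)*46)*29 = (3*46)*29 = 138*29 = 4002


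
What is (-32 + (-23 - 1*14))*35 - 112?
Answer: -2527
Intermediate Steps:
(-32 + (-23 - 1*14))*35 - 112 = (-32 + (-23 - 14))*35 - 112 = (-32 - 37)*35 - 112 = -69*35 - 112 = -2415 - 112 = -2527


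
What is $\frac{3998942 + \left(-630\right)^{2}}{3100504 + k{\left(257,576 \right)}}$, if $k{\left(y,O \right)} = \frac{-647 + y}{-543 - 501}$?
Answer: $\frac{764876508}{539487761} \approx 1.4178$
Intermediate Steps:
$k{\left(y,O \right)} = \frac{647}{1044} - \frac{y}{1044}$ ($k{\left(y,O \right)} = \frac{-647 + y}{-1044} = \left(-647 + y\right) \left(- \frac{1}{1044}\right) = \frac{647}{1044} - \frac{y}{1044}$)
$\frac{3998942 + \left(-630\right)^{2}}{3100504 + k{\left(257,576 \right)}} = \frac{3998942 + \left(-630\right)^{2}}{3100504 + \left(\frac{647}{1044} - \frac{257}{1044}\right)} = \frac{3998942 + 396900}{3100504 + \left(\frac{647}{1044} - \frac{257}{1044}\right)} = \frac{4395842}{3100504 + \frac{65}{174}} = \frac{4395842}{\frac{539487761}{174}} = 4395842 \cdot \frac{174}{539487761} = \frac{764876508}{539487761}$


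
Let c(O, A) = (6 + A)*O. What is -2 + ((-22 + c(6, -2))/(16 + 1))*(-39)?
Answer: -112/17 ≈ -6.5882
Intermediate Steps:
c(O, A) = O*(6 + A)
-2 + ((-22 + c(6, -2))/(16 + 1))*(-39) = -2 + ((-22 + 6*(6 - 2))/(16 + 1))*(-39) = -2 + ((-22 + 6*4)/17)*(-39) = -2 + ((-22 + 24)*(1/17))*(-39) = -2 + (2*(1/17))*(-39) = -2 + (2/17)*(-39) = -2 - 78/17 = -112/17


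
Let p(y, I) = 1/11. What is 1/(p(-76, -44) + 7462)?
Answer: 11/82083 ≈ 0.00013401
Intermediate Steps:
p(y, I) = 1/11
1/(p(-76, -44) + 7462) = 1/(1/11 + 7462) = 1/(82083/11) = 11/82083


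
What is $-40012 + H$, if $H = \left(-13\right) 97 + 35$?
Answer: $-41238$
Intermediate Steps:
$H = -1226$ ($H = -1261 + 35 = -1226$)
$-40012 + H = -40012 - 1226 = -41238$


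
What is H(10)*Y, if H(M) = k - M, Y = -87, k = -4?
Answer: 1218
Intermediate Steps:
H(M) = -4 - M
H(10)*Y = (-4 - 1*10)*(-87) = (-4 - 10)*(-87) = -14*(-87) = 1218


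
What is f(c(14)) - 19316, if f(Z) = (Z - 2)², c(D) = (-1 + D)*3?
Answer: -17947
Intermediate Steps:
c(D) = -3 + 3*D
f(Z) = (-2 + Z)²
f(c(14)) - 19316 = (-2 + (-3 + 3*14))² - 19316 = (-2 + (-3 + 42))² - 19316 = (-2 + 39)² - 19316 = 37² - 19316 = 1369 - 19316 = -17947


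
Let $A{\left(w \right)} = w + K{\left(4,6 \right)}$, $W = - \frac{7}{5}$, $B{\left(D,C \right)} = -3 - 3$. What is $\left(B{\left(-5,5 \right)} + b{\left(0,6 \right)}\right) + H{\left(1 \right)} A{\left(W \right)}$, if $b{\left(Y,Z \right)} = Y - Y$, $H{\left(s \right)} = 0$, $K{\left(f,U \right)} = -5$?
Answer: $-6$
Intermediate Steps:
$b{\left(Y,Z \right)} = 0$
$B{\left(D,C \right)} = -6$
$W = - \frac{7}{5}$ ($W = \left(-7\right) \frac{1}{5} = - \frac{7}{5} \approx -1.4$)
$A{\left(w \right)} = -5 + w$ ($A{\left(w \right)} = w - 5 = -5 + w$)
$\left(B{\left(-5,5 \right)} + b{\left(0,6 \right)}\right) + H{\left(1 \right)} A{\left(W \right)} = \left(-6 + 0\right) + 0 \left(-5 - \frac{7}{5}\right) = -6 + 0 \left(- \frac{32}{5}\right) = -6 + 0 = -6$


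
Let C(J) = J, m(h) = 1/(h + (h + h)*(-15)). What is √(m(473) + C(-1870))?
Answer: I*√351851900147/13717 ≈ 43.243*I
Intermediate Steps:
m(h) = -1/(29*h) (m(h) = 1/(h + (2*h)*(-15)) = 1/(h - 30*h) = 1/(-29*h) = -1/(29*h))
√(m(473) + C(-1870)) = √(-1/29/473 - 1870) = √(-1/29*1/473 - 1870) = √(-1/13717 - 1870) = √(-25650791/13717) = I*√351851900147/13717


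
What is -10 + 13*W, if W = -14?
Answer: -192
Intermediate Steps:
-10 + 13*W = -10 + 13*(-14) = -10 - 182 = -192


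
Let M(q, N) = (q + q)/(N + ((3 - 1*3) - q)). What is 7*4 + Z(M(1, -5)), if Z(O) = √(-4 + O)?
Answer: 28 + I*√39/3 ≈ 28.0 + 2.0817*I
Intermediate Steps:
M(q, N) = 2*q/(N - q) (M(q, N) = (2*q)/(N + ((3 - 3) - q)) = (2*q)/(N + (0 - q)) = (2*q)/(N - q) = 2*q/(N - q))
7*4 + Z(M(1, -5)) = 7*4 + √(-4 + 2*1/(-5 - 1*1)) = 28 + √(-4 + 2*1/(-5 - 1)) = 28 + √(-4 + 2*1/(-6)) = 28 + √(-4 + 2*1*(-⅙)) = 28 + √(-4 - ⅓) = 28 + √(-13/3) = 28 + I*√39/3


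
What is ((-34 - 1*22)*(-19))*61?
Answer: 64904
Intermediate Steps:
((-34 - 1*22)*(-19))*61 = ((-34 - 22)*(-19))*61 = -56*(-19)*61 = 1064*61 = 64904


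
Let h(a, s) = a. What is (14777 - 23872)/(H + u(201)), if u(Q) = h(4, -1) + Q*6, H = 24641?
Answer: -9095/25851 ≈ -0.35182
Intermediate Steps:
u(Q) = 4 + 6*Q (u(Q) = 4 + Q*6 = 4 + 6*Q)
(14777 - 23872)/(H + u(201)) = (14777 - 23872)/(24641 + (4 + 6*201)) = -9095/(24641 + (4 + 1206)) = -9095/(24641 + 1210) = -9095/25851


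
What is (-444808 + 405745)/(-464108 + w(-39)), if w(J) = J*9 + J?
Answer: 39063/464498 ≈ 0.084097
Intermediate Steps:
w(J) = 10*J (w(J) = 9*J + J = 10*J)
(-444808 + 405745)/(-464108 + w(-39)) = (-444808 + 405745)/(-464108 + 10*(-39)) = -39063/(-464108 - 390) = -39063/(-464498) = -39063*(-1/464498) = 39063/464498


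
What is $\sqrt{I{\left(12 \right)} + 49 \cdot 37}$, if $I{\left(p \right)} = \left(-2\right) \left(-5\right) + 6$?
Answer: $\sqrt{1829} \approx 42.767$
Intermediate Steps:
$I{\left(p \right)} = 16$ ($I{\left(p \right)} = 10 + 6 = 16$)
$\sqrt{I{\left(12 \right)} + 49 \cdot 37} = \sqrt{16 + 49 \cdot 37} = \sqrt{16 + 1813} = \sqrt{1829}$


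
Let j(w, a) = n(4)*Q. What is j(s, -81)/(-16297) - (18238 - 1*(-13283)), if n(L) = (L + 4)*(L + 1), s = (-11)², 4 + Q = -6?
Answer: -513697337/16297 ≈ -31521.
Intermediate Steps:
Q = -10 (Q = -4 - 6 = -10)
s = 121
n(L) = (1 + L)*(4 + L) (n(L) = (4 + L)*(1 + L) = (1 + L)*(4 + L))
j(w, a) = -400 (j(w, a) = (4 + 4² + 5*4)*(-10) = (4 + 16 + 20)*(-10) = 40*(-10) = -400)
j(s, -81)/(-16297) - (18238 - 1*(-13283)) = -400/(-16297) - (18238 - 1*(-13283)) = -400*(-1/16297) - (18238 + 13283) = 400/16297 - 1*31521 = 400/16297 - 31521 = -513697337/16297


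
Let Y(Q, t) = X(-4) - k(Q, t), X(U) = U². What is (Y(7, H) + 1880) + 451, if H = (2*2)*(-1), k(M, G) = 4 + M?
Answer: 2336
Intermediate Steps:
H = -4 (H = 4*(-1) = -4)
Y(Q, t) = 12 - Q (Y(Q, t) = (-4)² - (4 + Q) = 16 + (-4 - Q) = 12 - Q)
(Y(7, H) + 1880) + 451 = ((12 - 1*7) + 1880) + 451 = ((12 - 7) + 1880) + 451 = (5 + 1880) + 451 = 1885 + 451 = 2336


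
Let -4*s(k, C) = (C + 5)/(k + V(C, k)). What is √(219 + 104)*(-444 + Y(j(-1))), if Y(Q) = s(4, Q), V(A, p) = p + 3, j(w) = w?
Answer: -4885*√323/11 ≈ -7981.3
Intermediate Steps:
V(A, p) = 3 + p
s(k, C) = -(5 + C)/(4*(3 + 2*k)) (s(k, C) = -(C + 5)/(4*(k + (3 + k))) = -(5 + C)/(4*(3 + 2*k)))
Y(Q) = -5/44 - Q/44 (Y(Q) = (-5 - Q)/(4*(3 + 2*4)) = (-5 - Q)/(4*(3 + 8)) = (¼)*(-5 - Q)/11 = (¼)*(1/11)*(-5 - Q) = -5/44 - Q/44)
√(219 + 104)*(-444 + Y(j(-1))) = √(219 + 104)*(-444 + (-5/44 - 1/44*(-1))) = √323*(-444 + (-5/44 + 1/44)) = √323*(-444 - 1/11) = √323*(-4885/11) = -4885*√323/11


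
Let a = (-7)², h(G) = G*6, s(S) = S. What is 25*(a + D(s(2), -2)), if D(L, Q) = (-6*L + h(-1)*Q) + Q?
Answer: 1175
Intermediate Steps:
h(G) = 6*G
a = 49
D(L, Q) = -6*L - 5*Q (D(L, Q) = (-6*L + (6*(-1))*Q) + Q = (-6*L - 6*Q) + Q = -6*L - 5*Q)
25*(a + D(s(2), -2)) = 25*(49 + (-6*2 - 5*(-2))) = 25*(49 + (-12 + 10)) = 25*(49 - 2) = 25*47 = 1175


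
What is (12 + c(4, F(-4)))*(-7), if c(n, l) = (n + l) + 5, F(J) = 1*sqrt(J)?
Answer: -147 - 14*I ≈ -147.0 - 14.0*I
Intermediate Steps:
F(J) = sqrt(J)
c(n, l) = 5 + l + n (c(n, l) = (l + n) + 5 = 5 + l + n)
(12 + c(4, F(-4)))*(-7) = (12 + (5 + sqrt(-4) + 4))*(-7) = (12 + (5 + 2*I + 4))*(-7) = (12 + (9 + 2*I))*(-7) = (21 + 2*I)*(-7) = -147 - 14*I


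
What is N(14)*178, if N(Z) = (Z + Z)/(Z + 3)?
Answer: 4984/17 ≈ 293.18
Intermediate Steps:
N(Z) = 2*Z/(3 + Z) (N(Z) = (2*Z)/(3 + Z) = 2*Z/(3 + Z))
N(14)*178 = (2*14/(3 + 14))*178 = (2*14/17)*178 = (2*14*(1/17))*178 = (28/17)*178 = 4984/17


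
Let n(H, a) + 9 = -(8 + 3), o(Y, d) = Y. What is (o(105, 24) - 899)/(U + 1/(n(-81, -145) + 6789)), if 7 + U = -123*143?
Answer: 5374586/119107323 ≈ 0.045124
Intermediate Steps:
U = -17596 (U = -7 - 123*143 = -7 - 17589 = -17596)
n(H, a) = -20 (n(H, a) = -9 - (8 + 3) = -9 - 1*11 = -9 - 11 = -20)
(o(105, 24) - 899)/(U + 1/(n(-81, -145) + 6789)) = (105 - 899)/(-17596 + 1/(-20 + 6789)) = -794/(-17596 + 1/6769) = -794/(-119107323/6769) = -794*(-6769/119107323) = 5374586/119107323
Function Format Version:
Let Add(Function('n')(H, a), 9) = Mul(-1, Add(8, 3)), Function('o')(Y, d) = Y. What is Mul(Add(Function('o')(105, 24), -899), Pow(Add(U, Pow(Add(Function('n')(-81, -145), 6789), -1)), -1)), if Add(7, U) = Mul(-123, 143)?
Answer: Rational(5374586, 119107323) ≈ 0.045124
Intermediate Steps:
U = -17596 (U = Add(-7, Mul(-123, 143)) = Add(-7, -17589) = -17596)
Function('n')(H, a) = -20 (Function('n')(H, a) = Add(-9, Mul(-1, Add(8, 3))) = Add(-9, Mul(-1, 11)) = Add(-9, -11) = -20)
Mul(Add(Function('o')(105, 24), -899), Pow(Add(U, Pow(Add(Function('n')(-81, -145), 6789), -1)), -1)) = Mul(Add(105, -899), Pow(Add(-17596, Pow(Add(-20, 6789), -1)), -1)) = Mul(-794, Pow(Add(-17596, Pow(6769, -1)), -1)) = Mul(-794, Pow(Add(-17596, Rational(1, 6769)), -1)) = Mul(-794, Pow(Rational(-119107323, 6769), -1)) = Mul(-794, Rational(-6769, 119107323)) = Rational(5374586, 119107323)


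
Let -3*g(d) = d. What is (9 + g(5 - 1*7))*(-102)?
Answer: -986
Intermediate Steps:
g(d) = -d/3
(9 + g(5 - 1*7))*(-102) = (9 - (5 - 1*7)/3)*(-102) = (9 - (5 - 7)/3)*(-102) = (9 - ⅓*(-2))*(-102) = (9 + ⅔)*(-102) = (29/3)*(-102) = -986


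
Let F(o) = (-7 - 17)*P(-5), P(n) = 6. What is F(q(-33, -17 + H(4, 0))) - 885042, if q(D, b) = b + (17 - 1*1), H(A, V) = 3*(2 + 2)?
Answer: -885186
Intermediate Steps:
H(A, V) = 12 (H(A, V) = 3*4 = 12)
q(D, b) = 16 + b (q(D, b) = b + (17 - 1) = b + 16 = 16 + b)
F(o) = -144 (F(o) = (-7 - 17)*6 = -24*6 = -144)
F(q(-33, -17 + H(4, 0))) - 885042 = -144 - 885042 = -885186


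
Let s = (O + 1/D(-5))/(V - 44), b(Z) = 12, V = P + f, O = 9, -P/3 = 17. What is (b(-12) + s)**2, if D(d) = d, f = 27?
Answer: 1018081/7225 ≈ 140.91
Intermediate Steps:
P = -51 (P = -3*17 = -51)
V = -24 (V = -51 + 27 = -24)
s = -11/85 (s = (9 + 1/(-5))/(-24 - 44) = (9 - 1/5)/(-68) = (44/5)*(-1/68) = -11/85 ≈ -0.12941)
(b(-12) + s)**2 = (12 - 11/85)**2 = (1009/85)**2 = 1018081/7225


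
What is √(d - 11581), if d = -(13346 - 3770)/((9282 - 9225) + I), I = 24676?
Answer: I*√7084581091117/24733 ≈ 107.62*I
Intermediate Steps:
d = -9576/24733 (d = -(13346 - 3770)/((9282 - 9225) + 24676) = -9576/(57 + 24676) = -9576/24733 ≈ -0.38718)
√(d - 11581) = √(-9576/24733 - 11581) = √(-286442449/24733) = I*√7084581091117/24733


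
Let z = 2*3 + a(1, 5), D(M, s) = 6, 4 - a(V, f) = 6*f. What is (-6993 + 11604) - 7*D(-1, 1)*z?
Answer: 5451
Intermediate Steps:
a(V, f) = 4 - 6*f
z = -20 (z = 2*3 + (4 - 6*5) = 6 + (4 - 30) = 6 - 26 = -20)
(-6993 + 11604) - 7*D(-1, 1)*z = (-6993 + 11604) - 7*6*(-20) = 4611 - 42*(-20) = 4611 - 1*(-840) = 4611 + 840 = 5451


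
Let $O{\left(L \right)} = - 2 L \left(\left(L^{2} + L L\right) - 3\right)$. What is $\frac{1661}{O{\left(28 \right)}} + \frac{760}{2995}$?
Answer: $\frac{12326341}{52496360} \approx 0.2348$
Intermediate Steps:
$O{\left(L \right)} = - 2 L \left(-3 + 2 L^{2}\right)$ ($O{\left(L \right)} = - 2 L \left(\left(L^{2} + L^{2}\right) - 3\right) = - 2 L \left(2 L^{2} - 3\right) = - 2 L \left(-3 + 2 L^{2}\right)$)
$\frac{1661}{O{\left(28 \right)}} + \frac{760}{2995} = \frac{1661}{- 4 \cdot 28^{3} + 6 \cdot 28} + \frac{760}{2995} = \frac{1661}{\left(-4\right) 21952 + 168} + 760 \cdot \frac{1}{2995} = \frac{1661}{-87808 + 168} + \frac{152}{599} = \frac{1661}{-87640} + \frac{152}{599} = 1661 \left(- \frac{1}{87640}\right) + \frac{152}{599} = - \frac{1661}{87640} + \frac{152}{599} = \frac{12326341}{52496360}$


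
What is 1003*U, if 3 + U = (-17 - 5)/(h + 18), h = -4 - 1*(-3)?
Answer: -4307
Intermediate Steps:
h = -1 (h = -4 + 3 = -1)
U = -73/17 (U = -3 + (-17 - 5)/(-1 + 18) = -3 - 22/17 = -73/17 ≈ -4.2941)
1003*U = 1003*(-73/17) = -4307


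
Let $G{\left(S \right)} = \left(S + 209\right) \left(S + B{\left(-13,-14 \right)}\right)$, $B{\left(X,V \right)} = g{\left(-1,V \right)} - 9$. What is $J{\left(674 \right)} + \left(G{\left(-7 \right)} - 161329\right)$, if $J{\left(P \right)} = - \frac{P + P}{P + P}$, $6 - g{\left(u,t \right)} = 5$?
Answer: $-164360$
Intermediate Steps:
$g{\left(u,t \right)} = 1$ ($g{\left(u,t \right)} = 6 - 5 = 1$)
$B{\left(X,V \right)} = -8$ ($B{\left(X,V \right)} = 1 - 9 = -8$)
$J{\left(P \right)} = -1$ ($J{\left(P \right)} = - \frac{2 P}{2 P} = - 2 P \frac{1}{2 P} = \left(-1\right) 1 = -1$)
$G{\left(S \right)} = \left(-8 + S\right) \left(209 + S\right)$ ($G{\left(S \right)} = \left(S + 209\right) \left(S - 8\right) = \left(209 + S\right) \left(-8 + S\right) = \left(-8 + S\right) \left(209 + S\right)$)
$J{\left(674 \right)} + \left(G{\left(-7 \right)} - 161329\right) = -1 + \left(\left(-1672 + \left(-7\right)^{2} + 201 \left(-7\right)\right) - 161329\right) = -1 - 164359 = -164360$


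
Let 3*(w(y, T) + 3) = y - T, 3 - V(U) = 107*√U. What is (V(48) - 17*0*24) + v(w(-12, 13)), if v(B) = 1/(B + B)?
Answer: 201/68 - 428*√3 ≈ -738.36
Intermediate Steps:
V(U) = 3 - 107*√U
w(y, T) = -3 - T/3 + y/3 (w(y, T) = -3 + (y - T)/3 = -3 + (-T/3 + y/3) = -3 - T/3 + y/3)
v(B) = 1/(2*B)
(V(48) - 17*0*24) + v(w(-12, 13)) = ((3 - 428*√3) - 17*0*24) + 1/(2*(-3 - ⅓*13 + (⅓)*(-12))) = ((3 - 428*√3) + 0*24) + 1/(2*(-3 - 13/3 - 4)) = ((3 - 428*√3) + 0) + 1/(2*(-34/3)) = (3 - 428*√3) + (½)*(-3/34) = (3 - 428*√3) - 3/68 = 201/68 - 428*√3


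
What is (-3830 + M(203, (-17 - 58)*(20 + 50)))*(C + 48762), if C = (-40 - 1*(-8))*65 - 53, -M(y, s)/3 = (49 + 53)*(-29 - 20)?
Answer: 520566156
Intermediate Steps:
M(y, s) = 14994 (M(y, s) = -3*(49 + 53)*(-29 - 20) = -306*(-49) = -3*(-4998) = 14994)
C = -2133 (C = (-40 + 8)*65 - 53 = -32*65 - 53 = -2080 - 53 = -2133)
(-3830 + M(203, (-17 - 58)*(20 + 50)))*(C + 48762) = (-3830 + 14994)*(-2133 + 48762) = 11164*46629 = 520566156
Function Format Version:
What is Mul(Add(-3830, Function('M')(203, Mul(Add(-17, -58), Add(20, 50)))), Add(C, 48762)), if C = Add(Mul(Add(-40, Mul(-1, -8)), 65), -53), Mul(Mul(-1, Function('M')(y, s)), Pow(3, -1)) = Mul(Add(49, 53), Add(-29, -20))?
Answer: 520566156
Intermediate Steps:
Function('M')(y, s) = 14994 (Function('M')(y, s) = Mul(-3, Mul(Add(49, 53), Add(-29, -20))) = Mul(-3, Mul(102, -49)) = Mul(-3, -4998) = 14994)
C = -2133 (C = Add(Mul(Add(-40, 8), 65), -53) = Add(Mul(-32, 65), -53) = Add(-2080, -53) = -2133)
Mul(Add(-3830, Function('M')(203, Mul(Add(-17, -58), Add(20, 50)))), Add(C, 48762)) = Mul(Add(-3830, 14994), Add(-2133, 48762)) = Mul(11164, 46629) = 520566156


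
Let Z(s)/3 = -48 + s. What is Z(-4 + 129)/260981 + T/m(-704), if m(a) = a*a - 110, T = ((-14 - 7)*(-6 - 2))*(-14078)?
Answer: -44080910367/9236975099 ≈ -4.7722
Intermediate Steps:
T = -2365104 (T = -21*(-8)*(-14078) = 168*(-14078) = -2365104)
m(a) = -110 + a² (m(a) = a² - 110 = -110 + a²)
Z(s) = -144 + 3*s (Z(s) = 3*(-48 + s) = -144 + 3*s)
Z(-4 + 129)/260981 + T/m(-704) = (-144 + 3*(-4 + 129))/260981 - 2365104/(-110 + (-704)²) = (-144 + 3*125)*(1/260981) - 2365104/(-110 + 495616) = (-144 + 375)*(1/260981) - 2365104/495506 = 231*(1/260981) - 2365104*1/495506 = 33/37283 - 1182552/247753 = -44080910367/9236975099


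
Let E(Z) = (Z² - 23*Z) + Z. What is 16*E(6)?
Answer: -1536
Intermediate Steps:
E(Z) = Z² - 22*Z
16*E(6) = 16*(6*(-22 + 6)) = 16*(6*(-16)) = 16*(-96) = -1536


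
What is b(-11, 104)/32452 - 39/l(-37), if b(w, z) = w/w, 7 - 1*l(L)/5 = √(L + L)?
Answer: (-1265593*I + 5*√74)/(162260*(√74 + 7*I)) ≈ -0.44387 - 0.54551*I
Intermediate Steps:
l(L) = 35 - 5*√2*√L (l(L) = 35 - 5*√(L + L) = 35 - 5*√2*√L)
b(w, z) = 1
b(-11, 104)/32452 - 39/l(-37) = 1/32452 - 39/(35 - 5*√2*√(-37)) = 1*(1/32452) - 39/(35 - 5*√2*I*√37) = 1/32452 - 39/(35 - 5*I*√74)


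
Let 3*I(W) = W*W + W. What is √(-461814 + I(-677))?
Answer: I*√2783370/3 ≈ 556.11*I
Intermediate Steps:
I(W) = W/3 + W²/3 (I(W) = (W*W + W)/3 = (W² + W)/3 = (W + W²)/3 = W/3 + W²/3)
√(-461814 + I(-677)) = √(-461814 + (⅓)*(-677)*(1 - 677)) = √(-461814 + (⅓)*(-677)*(-676)) = √(-461814 + 457652/3) = √(-927790/3) = I*√2783370/3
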